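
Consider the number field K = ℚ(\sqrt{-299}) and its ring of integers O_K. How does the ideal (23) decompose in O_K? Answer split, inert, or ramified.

p ramifies

d = -299 ≡ 1 (mod 4), so O_K = ℤ[(1+√-299)/2] and disc(K) = d = -299.
disc(K) = -299 = 23·(-13), so p = 23 is ramified.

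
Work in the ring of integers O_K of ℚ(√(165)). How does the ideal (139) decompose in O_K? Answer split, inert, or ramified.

inert — (139) stays prime in O_K

165 mod 4 = 1, hence disc K = 165 and O_K = ℤ[(1+√165)/2].
139 ∤ 165, so 139 is unramified.
(165/139) = 26^69 mod 139 = 138, giving Legendre symbol -1.
d is a non-residue mod p, hence 139 remains inert in O_K.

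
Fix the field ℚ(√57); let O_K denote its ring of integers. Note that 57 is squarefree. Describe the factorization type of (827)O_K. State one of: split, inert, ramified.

d = 57 ≡ 1 (mod 4), so O_K = ℤ[(1+√57)/2] and disc(K) = d = 57.
Since gcd(827, 57) = 1 the prime 827 does not ramify.
(57/827) = 57^413 mod 827 = 1, giving Legendre symbol 1.
(57/827) = 1, so 827 splits.

splits completely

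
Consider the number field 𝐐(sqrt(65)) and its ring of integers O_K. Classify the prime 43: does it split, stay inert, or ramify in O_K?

Since 65 ≡ 1 mod 4, the ring of integers is ℤ[(1+√65)/2] with discriminant 65.
Since gcd(43, 65) = 1 the prime 43 does not ramify.
Euler's criterion: 65^21 mod 43 = 42. Thus (65|43) = -1.
Legendre symbol -1 ⇒ 43 is inert.

p is inert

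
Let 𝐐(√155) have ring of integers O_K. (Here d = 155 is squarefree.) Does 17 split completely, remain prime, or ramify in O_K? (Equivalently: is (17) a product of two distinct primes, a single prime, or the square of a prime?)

Since 155 ≢ 1 mod 4, the ring of integers is ℤ[√155] with discriminant 4·155 = 620.
17 ∤ 620, so 17 is unramified.
Compute (155/17) via Euler: 2^((17-1)/2) mod 17 = 1, so (155/17) = 1.
Legendre symbol 1 ⇒ 17 is split.

splits completely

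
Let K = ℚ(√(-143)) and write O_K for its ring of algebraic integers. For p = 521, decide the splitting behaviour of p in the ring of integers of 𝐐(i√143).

521 splits in O_K

d = -143 ≡ 1 (mod 4), so O_K = ℤ[(1+√-143)/2] and disc(K) = d = -143.
disc(K) = -143 is not divisible by 521; 521 is unramified.
Legendre symbol by Euler's criterion: (-143/521) ≡ (-143)^260 ≡ 1 (mod 521), i.e. (-143/521) = 1.
(-143/521) = 1, so 521 splits.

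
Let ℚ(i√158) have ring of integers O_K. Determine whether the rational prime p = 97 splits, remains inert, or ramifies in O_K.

Since -158 ≢ 1 mod 4, the ring of integers is ℤ[√-158] with discriminant 4·(-158) = -632.
disc(K) = -632 is not divisible by 97; 97 is unramified.
Compute (-158/97) via Euler: 36^((97-1)/2) mod 97 = 1, so (-158/97) = 1.
(-158/97) = 1, so 97 splits.

split — (97) = 𝔭₁𝔭₂ with 𝔭₁ ≠ 𝔭₂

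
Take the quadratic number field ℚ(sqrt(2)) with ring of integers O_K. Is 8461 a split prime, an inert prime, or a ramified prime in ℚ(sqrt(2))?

8461 remains inert

d = 2 ≡ 2 (mod 4), so O_K = ℤ[√2] and disc(K) = 4d = 8.
8461 ∤ 8, so 8461 is unramified.
(2/8461) = 2^4230 mod 8461 = 8460, giving Legendre symbol -1.
d is a non-residue mod p, hence 8461 remains inert in O_K.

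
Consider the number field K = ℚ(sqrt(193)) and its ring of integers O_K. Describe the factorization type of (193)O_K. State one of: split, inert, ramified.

193 mod 4 = 1, hence disc K = 193 and O_K = ℤ[(1+√193)/2].
Ramification test: 193 | 193. The prime 193 ramifies in K.

ramified — (193) = 𝔭²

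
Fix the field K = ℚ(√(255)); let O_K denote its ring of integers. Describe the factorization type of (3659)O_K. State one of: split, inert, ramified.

d = 255 ≡ 3 (mod 4), so O_K = ℤ[√255] and disc(K) = 4d = 1020.
disc(K) = 1020 is not divisible by 3659; 3659 is unramified.
(255/3659) = 255^1829 mod 3659 = 1, giving Legendre symbol 1.
d is a quadratic residue mod p, hence 3659 splits in O_K.

p splits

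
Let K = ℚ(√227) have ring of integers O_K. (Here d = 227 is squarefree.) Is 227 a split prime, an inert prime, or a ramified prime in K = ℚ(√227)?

ramified — (227) = 𝔭²

Since 227 ≢ 1 mod 4, the ring of integers is ℤ[√227] with discriminant 4·227 = 908.
227 divides disc(K) = 908, so 227 ramifies.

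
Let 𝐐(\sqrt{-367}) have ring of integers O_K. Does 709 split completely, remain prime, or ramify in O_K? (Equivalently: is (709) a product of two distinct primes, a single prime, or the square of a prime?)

-367 mod 4 = 1, hence disc K = -367 and O_K = ℤ[(1+√-367)/2].
disc(K) = -367 is not divisible by 709; 709 is unramified.
(-367/709) = 342^354 mod 709 = 708, giving Legendre symbol -1.
(-367/709) = -1, so 709 is inert.

inert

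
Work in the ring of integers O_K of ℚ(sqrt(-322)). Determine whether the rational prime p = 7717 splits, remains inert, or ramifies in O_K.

-322 mod 4 = 2, hence disc K = 4·(-322) = -1288 and O_K = ℤ[√-322].
7717 ∤ -1288, so 7717 is unramified.
Euler's criterion: (-322)^3858 mod 7717 = 1. Thus (-322|7717) = 1.
Legendre symbol 1 ⇒ 7717 is split.

splits completely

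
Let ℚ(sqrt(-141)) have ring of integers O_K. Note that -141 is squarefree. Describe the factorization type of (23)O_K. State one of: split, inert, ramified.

inert

Since -141 ≢ 1 mod 4, the ring of integers is ℤ[√-141] with discriminant 4·(-141) = -564.
disc(K) = -564 is not divisible by 23; 23 is unramified.
Compute (-141/23) via Euler: 20^((23-1)/2) mod 23 = 22, so (-141/23) = -1.
d is a non-residue mod p, hence 23 remains inert in O_K.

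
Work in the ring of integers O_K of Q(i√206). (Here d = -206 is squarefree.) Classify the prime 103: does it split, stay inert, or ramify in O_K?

ramifies in O_K

d = -206 ≡ 2 (mod 4), so O_K = ℤ[√-206] and disc(K) = 4d = -824.
103 divides disc(K) = -824, so 103 ramifies.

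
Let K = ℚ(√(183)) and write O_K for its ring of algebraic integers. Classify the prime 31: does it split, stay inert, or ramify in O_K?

d = 183 ≡ 3 (mod 4), so O_K = ℤ[√183] and disc(K) = 4d = 732.
31 ∤ 732, so 31 is unramified.
Legendre symbol by Euler's criterion: (183/31) ≡ 183^15 ≡ 1 (mod 31), i.e. (183/31) = 1.
(183/31) = 1, so 31 splits.

split — (31) = 𝔭₁𝔭₂ with 𝔭₁ ≠ 𝔭₂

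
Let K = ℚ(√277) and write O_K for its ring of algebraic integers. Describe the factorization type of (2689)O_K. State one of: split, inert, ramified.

2689 splits in O_K

d = 277 ≡ 1 (mod 4), so O_K = ℤ[(1+√277)/2] and disc(K) = d = 277.
2689 ∤ 277, so 2689 is unramified.
(277/2689) = 277^1344 mod 2689 = 1, giving Legendre symbol 1.
d is a quadratic residue mod p, hence 2689 splits in O_K.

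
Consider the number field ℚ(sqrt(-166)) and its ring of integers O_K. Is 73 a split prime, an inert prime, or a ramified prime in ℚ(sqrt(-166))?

inert

Since -166 ≢ 1 mod 4, the ring of integers is ℤ[√-166] with discriminant 4·(-166) = -664.
disc(K) = -664 is not divisible by 73; 73 is unramified.
Euler's criterion: (-166)^36 mod 73 = 72. Thus (-166|73) = -1.
d is a non-residue mod p, hence 73 remains inert in O_K.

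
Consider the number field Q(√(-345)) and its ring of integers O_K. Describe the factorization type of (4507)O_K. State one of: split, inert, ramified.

inert

-345 mod 4 = 3, hence disc K = 4·(-345) = -1380 and O_K = ℤ[√-345].
4507 ∤ -1380, so 4507 is unramified.
Legendre symbol by Euler's criterion: (-345/4507) ≡ (-345)^2253 ≡ 4506 (mod 4507), i.e. (-345/4507) = -1.
d is a non-residue mod p, hence 4507 remains inert in O_K.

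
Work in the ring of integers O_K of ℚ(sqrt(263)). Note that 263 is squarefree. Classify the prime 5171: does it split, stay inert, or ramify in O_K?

p splits

d = 263 ≡ 3 (mod 4), so O_K = ℤ[√263] and disc(K) = 4d = 1052.
Since gcd(5171, 1052) = 1 the prime 5171 does not ramify.
Legendre symbol by Euler's criterion: (263/5171) ≡ 263^2585 ≡ 1 (mod 5171), i.e. (263/5171) = 1.
d is a quadratic residue mod p, hence 5171 splits in O_K.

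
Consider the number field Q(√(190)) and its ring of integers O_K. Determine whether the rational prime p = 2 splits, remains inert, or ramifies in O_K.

2 is ramified

d = 190 ≡ 2 (mod 4), so O_K = ℤ[√190] and disc(K) = 4d = 760.
disc(K) = 760 = 2·380, so p = 2 is ramified.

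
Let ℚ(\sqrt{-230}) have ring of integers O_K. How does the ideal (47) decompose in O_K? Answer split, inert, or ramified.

47 remains inert

-230 mod 4 = 2, hence disc K = 4·(-230) = -920 and O_K = ℤ[√-230].
47 ∤ -920, so 47 is unramified.
Compute (-230/47) via Euler: 5^((47-1)/2) mod 47 = 46, so (-230/47) = -1.
d is a non-residue mod p, hence 47 remains inert in O_K.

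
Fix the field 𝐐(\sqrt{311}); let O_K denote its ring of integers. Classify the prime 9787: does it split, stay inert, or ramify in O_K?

9787 remains inert

d = 311 ≡ 3 (mod 4), so O_K = ℤ[√311] and disc(K) = 4d = 1244.
disc(K) = 1244 is not divisible by 9787; 9787 is unramified.
Legendre symbol by Euler's criterion: (311/9787) ≡ 311^4893 ≡ 9786 (mod 9787), i.e. (311/9787) = -1.
(311/9787) = -1, so 9787 is inert.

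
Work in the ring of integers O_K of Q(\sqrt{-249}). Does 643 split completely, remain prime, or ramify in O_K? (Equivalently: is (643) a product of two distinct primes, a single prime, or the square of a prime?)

p splits

d = -249 ≡ 3 (mod 4), so O_K = ℤ[√-249] and disc(K) = 4d = -996.
643 ∤ -996, so 643 is unramified.
Euler's criterion: (-249)^321 mod 643 = 1. Thus (-249|643) = 1.
d is a quadratic residue mod p, hence 643 splits in O_K.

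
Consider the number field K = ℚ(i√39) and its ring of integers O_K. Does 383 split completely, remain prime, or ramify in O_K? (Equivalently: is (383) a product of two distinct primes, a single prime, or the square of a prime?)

split

-39 mod 4 = 1, hence disc K = -39 and O_K = ℤ[(1+√-39)/2].
Since gcd(383, -39) = 1 the prime 383 does not ramify.
(-39/383) = 344^191 mod 383 = 1, giving Legendre symbol 1.
(-39/383) = 1, so 383 splits.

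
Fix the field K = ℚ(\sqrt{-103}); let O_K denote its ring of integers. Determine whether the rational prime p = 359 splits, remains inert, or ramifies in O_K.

-103 mod 4 = 1, hence disc K = -103 and O_K = ℤ[(1+√-103)/2].
disc(K) = -103 is not divisible by 359; 359 is unramified.
Compute (-103/359) via Euler: 256^((359-1)/2) mod 359 = 1, so (-103/359) = 1.
d is a quadratic residue mod p, hence 359 splits in O_K.

splits completely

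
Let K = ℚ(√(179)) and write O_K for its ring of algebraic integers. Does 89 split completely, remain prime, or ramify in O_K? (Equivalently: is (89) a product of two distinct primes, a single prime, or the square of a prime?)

splits completely

d = 179 ≡ 3 (mod 4), so O_K = ℤ[√179] and disc(K) = 4d = 716.
89 ∤ 716, so 89 is unramified.
(179/89) = 1^44 mod 89 = 1, giving Legendre symbol 1.
Legendre symbol 1 ⇒ 89 is split.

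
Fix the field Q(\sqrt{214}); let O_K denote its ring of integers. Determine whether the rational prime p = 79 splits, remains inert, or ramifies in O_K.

inert

d = 214 ≡ 2 (mod 4), so O_K = ℤ[√214] and disc(K) = 4d = 856.
disc(K) = 856 is not divisible by 79; 79 is unramified.
Legendre symbol by Euler's criterion: (214/79) ≡ 214^39 ≡ 78 (mod 79), i.e. (214/79) = -1.
(214/79) = -1, so 79 is inert.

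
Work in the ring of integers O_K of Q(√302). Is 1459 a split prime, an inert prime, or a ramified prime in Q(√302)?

d = 302 ≡ 2 (mod 4), so O_K = ℤ[√302] and disc(K) = 4d = 1208.
disc(K) = 1208 is not divisible by 1459; 1459 is unramified.
(302/1459) = 302^729 mod 1459 = 1, giving Legendre symbol 1.
d is a quadratic residue mod p, hence 1459 splits in O_K.

splits completely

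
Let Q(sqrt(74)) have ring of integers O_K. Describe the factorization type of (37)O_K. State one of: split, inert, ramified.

ramified — (37) = 𝔭²

74 mod 4 = 2, hence disc K = 4·74 = 296 and O_K = ℤ[√74].
37 divides disc(K) = 296, so 37 ramifies.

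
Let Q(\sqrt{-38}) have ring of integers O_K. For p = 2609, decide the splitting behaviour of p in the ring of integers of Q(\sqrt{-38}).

-38 mod 4 = 2, hence disc K = 4·(-38) = -152 and O_K = ℤ[√-38].
Since gcd(2609, -152) = 1 the prime 2609 does not ramify.
Compute (-38/2609) via Euler: 2571^((2609-1)/2) mod 2609 = 1, so (-38/2609) = 1.
(-38/2609) = 1, so 2609 splits.

splits completely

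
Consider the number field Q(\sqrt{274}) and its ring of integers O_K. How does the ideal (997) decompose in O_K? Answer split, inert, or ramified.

inert

d = 274 ≡ 2 (mod 4), so O_K = ℤ[√274] and disc(K) = 4d = 1096.
Since gcd(997, 1096) = 1 the prime 997 does not ramify.
(274/997) = 274^498 mod 997 = 996, giving Legendre symbol -1.
(274/997) = -1, so 997 is inert.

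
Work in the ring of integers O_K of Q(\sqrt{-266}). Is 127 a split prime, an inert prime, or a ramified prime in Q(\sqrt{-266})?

-266 mod 4 = 2, hence disc K = 4·(-266) = -1064 and O_K = ℤ[√-266].
disc(K) = -1064 is not divisible by 127; 127 is unramified.
Legendre symbol by Euler's criterion: (-266/127) ≡ (-266)^63 ≡ 1 (mod 127), i.e. (-266/127) = 1.
Legendre symbol 1 ⇒ 127 is split.

splits completely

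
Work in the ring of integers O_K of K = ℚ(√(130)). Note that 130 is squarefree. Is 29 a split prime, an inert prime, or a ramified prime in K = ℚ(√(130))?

Since 130 ≢ 1 mod 4, the ring of integers is ℤ[√130] with discriminant 4·130 = 520.
Since gcd(29, 520) = 1 the prime 29 does not ramify.
Euler's criterion: 130^14 mod 29 = 28. Thus (130|29) = -1.
d is a non-residue mod p, hence 29 remains inert in O_K.

remains prime (inert)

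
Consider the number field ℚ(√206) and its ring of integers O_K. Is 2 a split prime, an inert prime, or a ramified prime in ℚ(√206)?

d = 206 ≡ 2 (mod 4), so O_K = ℤ[√206] and disc(K) = 4d = 824.
2 divides disc(K) = 824, so 2 ramifies.

ramified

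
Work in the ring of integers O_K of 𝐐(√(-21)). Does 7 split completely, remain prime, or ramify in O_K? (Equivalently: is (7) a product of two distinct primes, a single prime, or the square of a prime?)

p ramifies

-21 mod 4 = 3, hence disc K = 4·(-21) = -84 and O_K = ℤ[√-21].
7 divides disc(K) = -84, so 7 ramifies.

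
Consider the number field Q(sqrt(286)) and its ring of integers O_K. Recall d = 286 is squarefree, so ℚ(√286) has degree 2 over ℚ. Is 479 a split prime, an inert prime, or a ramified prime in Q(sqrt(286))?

remains prime (inert)

d = 286 ≡ 2 (mod 4), so O_K = ℤ[√286] and disc(K) = 4d = 1144.
Since gcd(479, 1144) = 1 the prime 479 does not ramify.
Legendre symbol by Euler's criterion: (286/479) ≡ 286^239 ≡ 478 (mod 479), i.e. (286/479) = -1.
d is a non-residue mod p, hence 479 remains inert in O_K.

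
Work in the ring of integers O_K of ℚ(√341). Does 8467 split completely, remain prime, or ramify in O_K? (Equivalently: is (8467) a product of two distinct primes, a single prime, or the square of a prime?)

8467 remains inert

Since 341 ≡ 1 mod 4, the ring of integers is ℤ[(1+√341)/2] with discriminant 341.
8467 ∤ 341, so 8467 is unramified.
Compute (341/8467) via Euler: 341^((8467-1)/2) mod 8467 = 8466, so (341/8467) = -1.
(341/8467) = -1, so 8467 is inert.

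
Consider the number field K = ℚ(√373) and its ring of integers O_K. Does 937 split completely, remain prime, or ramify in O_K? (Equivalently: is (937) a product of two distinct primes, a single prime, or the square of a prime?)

373 mod 4 = 1, hence disc K = 373 and O_K = ℤ[(1+√373)/2].
937 ∤ 373, so 937 is unramified.
Compute (373/937) via Euler: 373^((937-1)/2) mod 937 = 936, so (373/937) = -1.
Legendre symbol -1 ⇒ 937 is inert.

inert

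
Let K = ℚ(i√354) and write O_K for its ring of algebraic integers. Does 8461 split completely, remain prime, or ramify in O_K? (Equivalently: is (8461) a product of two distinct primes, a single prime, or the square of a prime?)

8461 splits in O_K

d = -354 ≡ 2 (mod 4), so O_K = ℤ[√-354] and disc(K) = 4d = -1416.
8461 ∤ -1416, so 8461 is unramified.
Compute (-354/8461) via Euler: 8107^((8461-1)/2) mod 8461 = 1, so (-354/8461) = 1.
d is a quadratic residue mod p, hence 8461 splits in O_K.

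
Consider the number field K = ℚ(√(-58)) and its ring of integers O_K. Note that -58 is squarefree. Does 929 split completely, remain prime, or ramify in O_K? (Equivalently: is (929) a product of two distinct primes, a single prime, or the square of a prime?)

split

d = -58 ≡ 2 (mod 4), so O_K = ℤ[√-58] and disc(K) = 4d = -232.
929 ∤ -232, so 929 is unramified.
Compute (-58/929) via Euler: 871^((929-1)/2) mod 929 = 1, so (-58/929) = 1.
Legendre symbol 1 ⇒ 929 is split.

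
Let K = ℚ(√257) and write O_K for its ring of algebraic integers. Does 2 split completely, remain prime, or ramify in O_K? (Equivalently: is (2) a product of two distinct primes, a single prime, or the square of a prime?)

Since 257 ≡ 1 mod 4, the ring of integers is ℤ[(1+√257)/2] with discriminant 257.
2 ∤ 257, so 2 is unramified.
For p = 2 with d ≡ 1 (mod 4): d mod 8 = 1, so 2 splits.

split — (2) = 𝔭₁𝔭₂ with 𝔭₁ ≠ 𝔭₂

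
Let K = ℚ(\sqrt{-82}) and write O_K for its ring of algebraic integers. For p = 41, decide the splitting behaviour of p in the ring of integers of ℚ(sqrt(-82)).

-82 mod 4 = 2, hence disc K = 4·(-82) = -328 and O_K = ℤ[√-82].
41 divides disc(K) = -328, so 41 ramifies.

41 is ramified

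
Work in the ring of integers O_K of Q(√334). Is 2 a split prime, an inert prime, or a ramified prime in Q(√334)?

ramified

334 mod 4 = 2, hence disc K = 4·334 = 1336 and O_K = ℤ[√334].
2 divides disc(K) = 1336, so 2 ramifies.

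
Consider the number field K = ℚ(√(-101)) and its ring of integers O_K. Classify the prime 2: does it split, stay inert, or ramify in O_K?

p ramifies

d = -101 ≡ 3 (mod 4), so O_K = ℤ[√-101] and disc(K) = 4d = -404.
2 divides disc(K) = -404, so 2 ramifies.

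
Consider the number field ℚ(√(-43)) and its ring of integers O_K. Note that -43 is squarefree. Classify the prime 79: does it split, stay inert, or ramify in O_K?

-43 mod 4 = 1, hence disc K = -43 and O_K = ℤ[(1+√-43)/2].
79 ∤ -43, so 79 is unramified.
Euler's criterion: (-43)^39 mod 79 = 1. Thus (-43|79) = 1.
d is a quadratic residue mod p, hence 79 splits in O_K.

p splits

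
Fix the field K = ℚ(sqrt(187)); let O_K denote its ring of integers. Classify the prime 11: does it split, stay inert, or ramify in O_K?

ramifies in O_K

Since 187 ≢ 1 mod 4, the ring of integers is ℤ[√187] with discriminant 4·187 = 748.
disc(K) = 748 = 11·68, so p = 11 is ramified.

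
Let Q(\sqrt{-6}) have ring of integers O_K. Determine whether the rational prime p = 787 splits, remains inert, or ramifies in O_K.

p is inert

Since -6 ≢ 1 mod 4, the ring of integers is ℤ[√-6] with discriminant 4·(-6) = -24.
787 ∤ -24, so 787 is unramified.
(-6/787) = 781^393 mod 787 = 786, giving Legendre symbol -1.
d is a non-residue mod p, hence 787 remains inert in O_K.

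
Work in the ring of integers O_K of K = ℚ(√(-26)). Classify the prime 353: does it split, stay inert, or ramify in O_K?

-26 mod 4 = 2, hence disc K = 4·(-26) = -104 and O_K = ℤ[√-26].
Since gcd(353, -104) = 1 the prime 353 does not ramify.
Euler's criterion: (-26)^176 mod 353 = 352. Thus (-26|353) = -1.
(-26/353) = -1, so 353 is inert.

inert — (353) stays prime in O_K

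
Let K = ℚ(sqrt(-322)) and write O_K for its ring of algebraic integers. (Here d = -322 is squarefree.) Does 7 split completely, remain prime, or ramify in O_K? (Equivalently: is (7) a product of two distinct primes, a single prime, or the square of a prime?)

p ramifies

d = -322 ≡ 2 (mod 4), so O_K = ℤ[√-322] and disc(K) = 4d = -1288.
disc(K) = -1288 = 7·(-184), so p = 7 is ramified.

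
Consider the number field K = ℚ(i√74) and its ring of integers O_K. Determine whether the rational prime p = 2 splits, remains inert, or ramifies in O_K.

ramifies in O_K

d = -74 ≡ 2 (mod 4), so O_K = ℤ[√-74] and disc(K) = 4d = -296.
disc(K) = -296 = 2·(-148), so p = 2 is ramified.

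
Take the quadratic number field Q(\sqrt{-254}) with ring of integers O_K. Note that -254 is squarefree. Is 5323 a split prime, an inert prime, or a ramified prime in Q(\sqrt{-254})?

Since -254 ≢ 1 mod 4, the ring of integers is ℤ[√-254] with discriminant 4·(-254) = -1016.
Since gcd(5323, -1016) = 1 the prime 5323 does not ramify.
Legendre symbol by Euler's criterion: (-254/5323) ≡ (-254)^2661 ≡ 1 (mod 5323), i.e. (-254/5323) = 1.
(-254/5323) = 1, so 5323 splits.

p splits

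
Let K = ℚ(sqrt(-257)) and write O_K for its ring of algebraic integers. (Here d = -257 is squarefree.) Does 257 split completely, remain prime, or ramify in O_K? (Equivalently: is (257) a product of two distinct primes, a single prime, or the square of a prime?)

ramifies in O_K

d = -257 ≡ 3 (mod 4), so O_K = ℤ[√-257] and disc(K) = 4d = -1028.
disc(K) = -1028 = 257·(-4), so p = 257 is ramified.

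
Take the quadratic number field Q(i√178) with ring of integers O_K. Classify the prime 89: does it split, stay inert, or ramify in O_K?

-178 mod 4 = 2, hence disc K = 4·(-178) = -712 and O_K = ℤ[√-178].
disc(K) = -712 = 89·(-8), so p = 89 is ramified.

p ramifies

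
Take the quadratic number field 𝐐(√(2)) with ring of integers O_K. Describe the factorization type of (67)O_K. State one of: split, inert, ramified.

p is inert

2 mod 4 = 2, hence disc K = 4·2 = 8 and O_K = ℤ[√2].
Since gcd(67, 8) = 1 the prime 67 does not ramify.
Compute (2/67) via Euler: 2^((67-1)/2) mod 67 = 66, so (2/67) = -1.
d is a non-residue mod p, hence 67 remains inert in O_K.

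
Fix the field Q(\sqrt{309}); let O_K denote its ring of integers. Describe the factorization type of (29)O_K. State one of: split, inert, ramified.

309 mod 4 = 1, hence disc K = 309 and O_K = ℤ[(1+√309)/2].
29 ∤ 309, so 29 is unramified.
Legendre symbol by Euler's criterion: (309/29) ≡ 309^14 ≡ 28 (mod 29), i.e. (309/29) = -1.
(309/29) = -1, so 29 is inert.

inert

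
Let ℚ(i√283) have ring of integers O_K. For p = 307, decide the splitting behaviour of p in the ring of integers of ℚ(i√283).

-283 mod 4 = 1, hence disc K = -283 and O_K = ℤ[(1+√-283)/2].
307 ∤ -283, so 307 is unramified.
Legendre symbol by Euler's criterion: (-283/307) ≡ (-283)^153 ≡ 1 (mod 307), i.e. (-283/307) = 1.
d is a quadratic residue mod p, hence 307 splits in O_K.

splits completely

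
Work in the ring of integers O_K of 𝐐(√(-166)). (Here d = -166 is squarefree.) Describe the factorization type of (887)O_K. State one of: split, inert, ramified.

d = -166 ≡ 2 (mod 4), so O_K = ℤ[√-166] and disc(K) = 4d = -664.
887 ∤ -664, so 887 is unramified.
Legendre symbol by Euler's criterion: (-166/887) ≡ (-166)^443 ≡ 886 (mod 887), i.e. (-166/887) = -1.
Legendre symbol -1 ⇒ 887 is inert.

p is inert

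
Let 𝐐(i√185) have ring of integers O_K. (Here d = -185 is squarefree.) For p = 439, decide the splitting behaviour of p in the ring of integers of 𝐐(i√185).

split — (439) = 𝔭₁𝔭₂ with 𝔭₁ ≠ 𝔭₂

-185 mod 4 = 3, hence disc K = 4·(-185) = -740 and O_K = ℤ[√-185].
disc(K) = -740 is not divisible by 439; 439 is unramified.
(-185/439) = 254^219 mod 439 = 1, giving Legendre symbol 1.
(-185/439) = 1, so 439 splits.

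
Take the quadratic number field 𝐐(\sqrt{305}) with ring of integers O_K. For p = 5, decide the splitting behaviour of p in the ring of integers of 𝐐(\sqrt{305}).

d = 305 ≡ 1 (mod 4), so O_K = ℤ[(1+√305)/2] and disc(K) = d = 305.
Ramification test: 5 | 305. The prime 5 ramifies in K.

ramified — (5) = 𝔭²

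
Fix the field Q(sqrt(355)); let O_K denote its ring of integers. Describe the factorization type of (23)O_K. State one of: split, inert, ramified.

inert — (23) stays prime in O_K

d = 355 ≡ 3 (mod 4), so O_K = ℤ[√355] and disc(K) = 4d = 1420.
23 ∤ 1420, so 23 is unramified.
(355/23) = 10^11 mod 23 = 22, giving Legendre symbol -1.
(355/23) = -1, so 23 is inert.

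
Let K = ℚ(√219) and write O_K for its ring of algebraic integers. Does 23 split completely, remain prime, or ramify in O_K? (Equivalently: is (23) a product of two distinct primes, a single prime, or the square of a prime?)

split

Since 219 ≢ 1 mod 4, the ring of integers is ℤ[√219] with discriminant 4·219 = 876.
Since gcd(23, 876) = 1 the prime 23 does not ramify.
Euler's criterion: 219^11 mod 23 = 1. Thus (219|23) = 1.
Legendre symbol 1 ⇒ 23 is split.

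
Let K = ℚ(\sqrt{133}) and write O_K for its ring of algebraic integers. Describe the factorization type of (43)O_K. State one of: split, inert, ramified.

split

Since 133 ≡ 1 mod 4, the ring of integers is ℤ[(1+√133)/2] with discriminant 133.
Since gcd(43, 133) = 1 the prime 43 does not ramify.
(133/43) = 4^21 mod 43 = 1, giving Legendre symbol 1.
Legendre symbol 1 ⇒ 43 is split.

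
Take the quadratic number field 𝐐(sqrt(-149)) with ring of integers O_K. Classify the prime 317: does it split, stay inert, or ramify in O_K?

317 splits in O_K

-149 mod 4 = 3, hence disc K = 4·(-149) = -596 and O_K = ℤ[√-149].
317 ∤ -596, so 317 is unramified.
Compute (-149/317) via Euler: 168^((317-1)/2) mod 317 = 1, so (-149/317) = 1.
(-149/317) = 1, so 317 splits.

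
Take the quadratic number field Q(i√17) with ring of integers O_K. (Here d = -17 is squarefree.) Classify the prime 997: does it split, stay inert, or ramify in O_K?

d = -17 ≡ 3 (mod 4), so O_K = ℤ[√-17] and disc(K) = 4d = -68.
Since gcd(997, -68) = 1 the prime 997 does not ramify.
(-17/997) = 980^498 mod 997 = 996, giving Legendre symbol -1.
(-17/997) = -1, so 997 is inert.

inert — (997) stays prime in O_K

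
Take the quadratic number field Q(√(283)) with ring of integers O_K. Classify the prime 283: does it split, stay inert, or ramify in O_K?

ramifies in O_K

283 mod 4 = 3, hence disc K = 4·283 = 1132 and O_K = ℤ[√283].
283 divides disc(K) = 1132, so 283 ramifies.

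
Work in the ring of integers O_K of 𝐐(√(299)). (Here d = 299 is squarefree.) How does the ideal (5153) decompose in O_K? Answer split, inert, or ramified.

299 mod 4 = 3, hence disc K = 4·299 = 1196 and O_K = ℤ[√299].
5153 ∤ 1196, so 5153 is unramified.
Compute (299/5153) via Euler: 299^((5153-1)/2) mod 5153 = 5152, so (299/5153) = -1.
Legendre symbol -1 ⇒ 5153 is inert.

p is inert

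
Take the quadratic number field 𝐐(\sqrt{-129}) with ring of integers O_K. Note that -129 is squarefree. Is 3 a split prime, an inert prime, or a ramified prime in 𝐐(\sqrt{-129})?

ramifies in O_K

-129 mod 4 = 3, hence disc K = 4·(-129) = -516 and O_K = ℤ[√-129].
3 divides disc(K) = -516, so 3 ramifies.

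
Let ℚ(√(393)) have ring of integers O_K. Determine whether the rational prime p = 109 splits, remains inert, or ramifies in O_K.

p splits

393 mod 4 = 1, hence disc K = 393 and O_K = ℤ[(1+√393)/2].
disc(K) = 393 is not divisible by 109; 109 is unramified.
(393/109) = 66^54 mod 109 = 1, giving Legendre symbol 1.
Legendre symbol 1 ⇒ 109 is split.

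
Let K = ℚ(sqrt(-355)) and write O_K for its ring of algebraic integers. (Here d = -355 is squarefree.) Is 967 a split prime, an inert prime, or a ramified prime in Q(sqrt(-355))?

split

Since -355 ≡ 1 mod 4, the ring of integers is ℤ[(1+√-355)/2] with discriminant -355.
967 ∤ -355, so 967 is unramified.
(-355/967) = 612^483 mod 967 = 1, giving Legendre symbol 1.
(-355/967) = 1, so 967 splits.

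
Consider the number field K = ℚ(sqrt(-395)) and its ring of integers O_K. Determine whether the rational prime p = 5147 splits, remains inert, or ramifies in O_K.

p splits

-395 mod 4 = 1, hence disc K = -395 and O_K = ℤ[(1+√-395)/2].
5147 ∤ -395, so 5147 is unramified.
(-395/5147) = 4752^2573 mod 5147 = 1, giving Legendre symbol 1.
Legendre symbol 1 ⇒ 5147 is split.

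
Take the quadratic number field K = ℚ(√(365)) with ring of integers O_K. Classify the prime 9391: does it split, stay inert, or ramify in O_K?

p is inert

365 mod 4 = 1, hence disc K = 365 and O_K = ℤ[(1+√365)/2].
9391 ∤ 365, so 9391 is unramified.
Legendre symbol by Euler's criterion: (365/9391) ≡ 365^4695 ≡ 9390 (mod 9391), i.e. (365/9391) = -1.
(365/9391) = -1, so 9391 is inert.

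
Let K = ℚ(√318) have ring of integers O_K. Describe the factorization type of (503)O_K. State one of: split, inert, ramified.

d = 318 ≡ 2 (mod 4), so O_K = ℤ[√318] and disc(K) = 4d = 1272.
Since gcd(503, 1272) = 1 the prime 503 does not ramify.
Euler's criterion: 318^251 mod 503 = 502. Thus (318|503) = -1.
(318/503) = -1, so 503 is inert.

p is inert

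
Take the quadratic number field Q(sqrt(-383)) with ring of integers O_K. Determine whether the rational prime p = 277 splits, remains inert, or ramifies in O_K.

-383 mod 4 = 1, hence disc K = -383 and O_K = ℤ[(1+√-383)/2].
Since gcd(277, -383) = 1 the prime 277 does not ramify.
Legendre symbol by Euler's criterion: (-383/277) ≡ (-383)^138 ≡ 1 (mod 277), i.e. (-383/277) = 1.
(-383/277) = 1, so 277 splits.

277 splits in O_K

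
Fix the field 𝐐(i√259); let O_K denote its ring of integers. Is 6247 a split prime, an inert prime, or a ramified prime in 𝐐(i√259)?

6247 splits in O_K

-259 mod 4 = 1, hence disc K = -259 and O_K = ℤ[(1+√-259)/2].
Since gcd(6247, -259) = 1 the prime 6247 does not ramify.
Compute (-259/6247) via Euler: 5988^((6247-1)/2) mod 6247 = 1, so (-259/6247) = 1.
Legendre symbol 1 ⇒ 6247 is split.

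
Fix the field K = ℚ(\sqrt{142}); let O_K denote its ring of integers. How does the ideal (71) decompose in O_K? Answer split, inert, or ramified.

142 mod 4 = 2, hence disc K = 4·142 = 568 and O_K = ℤ[√142].
disc(K) = 568 = 71·8, so p = 71 is ramified.

71 is ramified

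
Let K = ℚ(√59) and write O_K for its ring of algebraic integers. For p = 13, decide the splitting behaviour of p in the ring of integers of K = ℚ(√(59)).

Since 59 ≢ 1 mod 4, the ring of integers is ℤ[√59] with discriminant 4·59 = 236.
13 ∤ 236, so 13 is unramified.
Euler's criterion: 59^6 mod 13 = 12. Thus (59|13) = -1.
Legendre symbol -1 ⇒ 13 is inert.

remains prime (inert)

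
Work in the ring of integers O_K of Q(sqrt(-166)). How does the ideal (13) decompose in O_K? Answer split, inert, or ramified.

13 splits in O_K

-166 mod 4 = 2, hence disc K = 4·(-166) = -664 and O_K = ℤ[√-166].
disc(K) = -664 is not divisible by 13; 13 is unramified.
(-166/13) = 3^6 mod 13 = 1, giving Legendre symbol 1.
Legendre symbol 1 ⇒ 13 is split.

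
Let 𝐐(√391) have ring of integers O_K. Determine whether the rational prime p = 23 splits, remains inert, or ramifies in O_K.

391 mod 4 = 3, hence disc K = 4·391 = 1564 and O_K = ℤ[√391].
23 divides disc(K) = 1564, so 23 ramifies.

ramified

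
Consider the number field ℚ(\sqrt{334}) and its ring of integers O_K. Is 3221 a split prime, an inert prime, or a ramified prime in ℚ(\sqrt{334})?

p is inert

Since 334 ≢ 1 mod 4, the ring of integers is ℤ[√334] with discriminant 4·334 = 1336.
disc(K) = 1336 is not divisible by 3221; 3221 is unramified.
(334/3221) = 334^1610 mod 3221 = 3220, giving Legendre symbol -1.
(334/3221) = -1, so 3221 is inert.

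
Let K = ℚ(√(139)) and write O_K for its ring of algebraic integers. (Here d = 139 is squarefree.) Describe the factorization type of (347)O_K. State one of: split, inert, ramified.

inert

139 mod 4 = 3, hence disc K = 4·139 = 556 and O_K = ℤ[√139].
Since gcd(347, 556) = 1 the prime 347 does not ramify.
Euler's criterion: 139^173 mod 347 = 346. Thus (139|347) = -1.
Legendre symbol -1 ⇒ 347 is inert.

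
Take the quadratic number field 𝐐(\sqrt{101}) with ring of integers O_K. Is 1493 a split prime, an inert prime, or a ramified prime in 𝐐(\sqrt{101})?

Since 101 ≡ 1 mod 4, the ring of integers is ℤ[(1+√101)/2] with discriminant 101.
disc(K) = 101 is not divisible by 1493; 1493 is unramified.
Legendre symbol by Euler's criterion: (101/1493) ≡ 101^746 ≡ 1 (mod 1493), i.e. (101/1493) = 1.
Legendre symbol 1 ⇒ 1493 is split.

p splits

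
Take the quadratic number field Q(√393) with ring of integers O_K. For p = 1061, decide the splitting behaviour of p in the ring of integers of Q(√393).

inert

Since 393 ≡ 1 mod 4, the ring of integers is ℤ[(1+√393)/2] with discriminant 393.
1061 ∤ 393, so 1061 is unramified.
Euler's criterion: 393^530 mod 1061 = 1060. Thus (393|1061) = -1.
d is a non-residue mod p, hence 1061 remains inert in O_K.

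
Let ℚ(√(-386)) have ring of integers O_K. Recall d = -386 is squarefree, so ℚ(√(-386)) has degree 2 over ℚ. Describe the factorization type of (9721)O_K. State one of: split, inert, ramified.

d = -386 ≡ 2 (mod 4), so O_K = ℤ[√-386] and disc(K) = 4d = -1544.
disc(K) = -1544 is not divisible by 9721; 9721 is unramified.
Euler's criterion: (-386)^4860 mod 9721 = 9720. Thus (-386|9721) = -1.
d is a non-residue mod p, hence 9721 remains inert in O_K.

remains prime (inert)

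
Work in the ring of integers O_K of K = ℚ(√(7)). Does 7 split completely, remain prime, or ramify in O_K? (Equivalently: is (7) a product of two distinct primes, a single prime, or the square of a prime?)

ramified — (7) = 𝔭²

Since 7 ≢ 1 mod 4, the ring of integers is ℤ[√7] with discriminant 4·7 = 28.
Ramification test: 7 | 28. The prime 7 ramifies in K.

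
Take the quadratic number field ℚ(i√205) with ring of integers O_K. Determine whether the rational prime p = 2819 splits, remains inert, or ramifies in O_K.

d = -205 ≡ 3 (mod 4), so O_K = ℤ[√-205] and disc(K) = 4d = -820.
disc(K) = -820 is not divisible by 2819; 2819 is unramified.
(-205/2819) = 2614^1409 mod 2819 = 2818, giving Legendre symbol -1.
Legendre symbol -1 ⇒ 2819 is inert.

remains prime (inert)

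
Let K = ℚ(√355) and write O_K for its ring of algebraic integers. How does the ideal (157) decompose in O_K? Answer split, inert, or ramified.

p is inert

355 mod 4 = 3, hence disc K = 4·355 = 1420 and O_K = ℤ[√355].
Since gcd(157, 1420) = 1 the prime 157 does not ramify.
Legendre symbol by Euler's criterion: (355/157) ≡ 355^78 ≡ 156 (mod 157), i.e. (355/157) = -1.
Legendre symbol -1 ⇒ 157 is inert.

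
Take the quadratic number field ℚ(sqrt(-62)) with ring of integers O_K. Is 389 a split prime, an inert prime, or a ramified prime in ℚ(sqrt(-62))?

Since -62 ≢ 1 mod 4, the ring of integers is ℤ[√-62] with discriminant 4·(-62) = -248.
389 ∤ -248, so 389 is unramified.
Legendre symbol by Euler's criterion: (-62/389) ≡ (-62)^194 ≡ 1 (mod 389), i.e. (-62/389) = 1.
(-62/389) = 1, so 389 splits.

389 splits in O_K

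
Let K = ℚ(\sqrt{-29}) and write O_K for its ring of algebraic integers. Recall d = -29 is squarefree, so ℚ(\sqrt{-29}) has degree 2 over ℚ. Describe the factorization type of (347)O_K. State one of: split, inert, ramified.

d = -29 ≡ 3 (mod 4), so O_K = ℤ[√-29] and disc(K) = 4d = -116.
347 ∤ -116, so 347 is unramified.
(-29/347) = 318^173 mod 347 = 346, giving Legendre symbol -1.
(-29/347) = -1, so 347 is inert.

remains prime (inert)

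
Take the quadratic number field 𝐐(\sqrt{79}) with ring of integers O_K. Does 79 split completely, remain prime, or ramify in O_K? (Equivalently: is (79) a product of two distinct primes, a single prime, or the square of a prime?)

Since 79 ≢ 1 mod 4, the ring of integers is ℤ[√79] with discriminant 4·79 = 316.
disc(K) = 316 = 79·4, so p = 79 is ramified.

79 is ramified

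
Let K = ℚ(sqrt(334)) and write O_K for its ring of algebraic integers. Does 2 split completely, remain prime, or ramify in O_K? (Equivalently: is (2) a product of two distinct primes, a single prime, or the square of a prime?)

Since 334 ≢ 1 mod 4, the ring of integers is ℤ[√334] with discriminant 4·334 = 1336.
Ramification test: 2 | 1336. The prime 2 ramifies in K.

ramifies in O_K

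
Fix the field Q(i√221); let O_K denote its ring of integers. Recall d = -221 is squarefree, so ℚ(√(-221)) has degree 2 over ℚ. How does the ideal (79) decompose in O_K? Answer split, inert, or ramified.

Since -221 ≢ 1 mod 4, the ring of integers is ℤ[√-221] with discriminant 4·(-221) = -884.
Since gcd(79, -884) = 1 the prime 79 does not ramify.
Compute (-221/79) via Euler: 16^((79-1)/2) mod 79 = 1, so (-221/79) = 1.
(-221/79) = 1, so 79 splits.

split — (79) = 𝔭₁𝔭₂ with 𝔭₁ ≠ 𝔭₂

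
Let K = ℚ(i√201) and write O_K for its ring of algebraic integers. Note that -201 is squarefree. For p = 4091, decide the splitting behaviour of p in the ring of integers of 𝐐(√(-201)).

Since -201 ≢ 1 mod 4, the ring of integers is ℤ[√-201] with discriminant 4·(-201) = -804.
Since gcd(4091, -804) = 1 the prime 4091 does not ramify.
(-201/4091) = 3890^2045 mod 4091 = 1, giving Legendre symbol 1.
Legendre symbol 1 ⇒ 4091 is split.

splits completely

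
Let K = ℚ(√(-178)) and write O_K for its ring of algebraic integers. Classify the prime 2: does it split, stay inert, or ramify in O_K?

Since -178 ≢ 1 mod 4, the ring of integers is ℤ[√-178] with discriminant 4·(-178) = -712.
2 divides disc(K) = -712, so 2 ramifies.

ramified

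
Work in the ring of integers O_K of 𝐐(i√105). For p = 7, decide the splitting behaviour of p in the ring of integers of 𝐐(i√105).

d = -105 ≡ 3 (mod 4), so O_K = ℤ[√-105] and disc(K) = 4d = -420.
Ramification test: 7 | -420. The prime 7 ramifies in K.

p ramifies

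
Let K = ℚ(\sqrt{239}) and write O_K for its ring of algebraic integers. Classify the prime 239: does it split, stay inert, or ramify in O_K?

d = 239 ≡ 3 (mod 4), so O_K = ℤ[√239] and disc(K) = 4d = 956.
239 divides disc(K) = 956, so 239 ramifies.

239 is ramified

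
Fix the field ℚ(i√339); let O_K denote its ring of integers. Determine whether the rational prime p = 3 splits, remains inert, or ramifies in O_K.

ramified — (3) = 𝔭²

Since -339 ≡ 1 mod 4, the ring of integers is ℤ[(1+√-339)/2] with discriminant -339.
3 divides disc(K) = -339, so 3 ramifies.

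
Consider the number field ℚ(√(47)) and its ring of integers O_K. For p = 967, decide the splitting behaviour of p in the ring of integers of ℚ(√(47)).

inert — (967) stays prime in O_K

d = 47 ≡ 3 (mod 4), so O_K = ℤ[√47] and disc(K) = 4d = 188.
Since gcd(967, 188) = 1 the prime 967 does not ramify.
Legendre symbol by Euler's criterion: (47/967) ≡ 47^483 ≡ 966 (mod 967), i.e. (47/967) = -1.
Legendre symbol -1 ⇒ 967 is inert.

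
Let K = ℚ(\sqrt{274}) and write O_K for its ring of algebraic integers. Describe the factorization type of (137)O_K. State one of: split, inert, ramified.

137 is ramified

Since 274 ≢ 1 mod 4, the ring of integers is ℤ[√274] with discriminant 4·274 = 1096.
137 divides disc(K) = 1096, so 137 ramifies.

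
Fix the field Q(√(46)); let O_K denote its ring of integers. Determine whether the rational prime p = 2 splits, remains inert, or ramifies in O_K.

46 mod 4 = 2, hence disc K = 4·46 = 184 and O_K = ℤ[√46].
2 divides disc(K) = 184, so 2 ramifies.

p ramifies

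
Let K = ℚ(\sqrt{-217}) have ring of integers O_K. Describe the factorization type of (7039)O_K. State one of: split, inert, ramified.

-217 mod 4 = 3, hence disc K = 4·(-217) = -868 and O_K = ℤ[√-217].
disc(K) = -868 is not divisible by 7039; 7039 is unramified.
Compute (-217/7039) via Euler: 6822^((7039-1)/2) mod 7039 = 7038, so (-217/7039) = -1.
Legendre symbol -1 ⇒ 7039 is inert.

inert — (7039) stays prime in O_K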